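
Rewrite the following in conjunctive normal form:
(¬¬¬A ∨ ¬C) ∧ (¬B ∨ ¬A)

(¬A ∨ ¬C) ∧ (¬B ∨ ¬A)

(¬¬¬A ∨ ¬C) ∧ (¬B ∨ ¬A)
≡ (¬A ∨ ¬C) ∧ (¬B ∨ ¬A)   [double negation]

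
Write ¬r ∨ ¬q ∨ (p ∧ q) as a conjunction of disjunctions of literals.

¬r ∨ ¬q ∨ (p ∧ q)
= (¬r ∨ ¬q ∨ p) ∧ (¬r ∨ ¬q ∨ q)   [distribute ∨ over ∧]
= ¬r ∨ ¬q ∨ p   [simplify]

¬r ∨ ¬q ∨ p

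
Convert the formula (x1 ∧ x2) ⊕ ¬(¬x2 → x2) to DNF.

(x1 ∧ x2) ∨ ¬x2

(x1 ∧ x2) ⊕ ¬(¬x2 → x2)
⇔ (x1 ∧ x2 ∧ ¬¬(¬x2 → x2)) ∨ (¬(x1 ∧ x2) ∧ ¬(¬x2 → x2))   (expand ⊕)
⇔ (x1 ∧ x2 ∧ ¬¬(¬¬x2 ∨ x2)) ∨ (¬(x1 ∧ x2) ∧ ¬(¬x2 → x2))   (eliminate →)
⇔ (x1 ∧ x2 ∧ ¬¬(¬¬x2 ∨ x2)) ∨ (¬(x1 ∧ x2) ∧ ¬(¬¬x2 ∨ x2))   (eliminate →)
⇔ (x1 ∧ x2 ∧ (¬¬x2 ∨ x2)) ∨ (¬(x1 ∧ x2) ∧ ¬(¬¬x2 ∨ x2))   (double negation)
⇔ (x1 ∧ x2 ∧ (x2 ∨ x2)) ∨ (¬(x1 ∧ x2) ∧ ¬(¬¬x2 ∨ x2))   (double negation)
⇔ (x1 ∧ x2 ∧ (x2 ∨ x2)) ∨ ((¬x1 ∨ ¬x2) ∧ ¬(¬¬x2 ∨ x2))   (De Morgan)
⇔ (x1 ∧ x2 ∧ (x2 ∨ x2)) ∨ ((¬x1 ∨ ¬x2) ∧ ¬¬¬x2 ∧ ¬x2)   (De Morgan)
⇔ (x1 ∧ x2 ∧ (x2 ∨ x2)) ∨ ((¬x1 ∨ ¬x2) ∧ ¬x2 ∧ ¬x2)   (double negation)
⇔ (x1 ∧ x2 ∧ x2) ∨ (x1 ∧ x2 ∧ x2) ∨ (¬x1 ∧ ¬x2 ∧ ¬x2) ∨ (¬x2 ∧ ¬x2 ∧ ¬x2)   (distribute ∧ over ∨)
⇔ (x1 ∧ x2) ∨ ¬x2   (simplify)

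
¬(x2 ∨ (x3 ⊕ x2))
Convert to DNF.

¬(x2 ∨ (x3 ⊕ x2))
= ¬(x2 ∨ (x3 ∧ ¬x2) ∨ (¬x3 ∧ x2))   — expand ⊕
= ¬x2 ∧ ¬(x3 ∧ ¬x2) ∧ ¬(¬x3 ∧ x2)   — De Morgan
= ¬x2 ∧ (¬x3 ∨ ¬¬x2) ∧ ¬(¬x3 ∧ x2)   — De Morgan
= ¬x2 ∧ (¬x3 ∨ x2) ∧ ¬(¬x3 ∧ x2)   — double negation
= ¬x2 ∧ (¬x3 ∨ x2) ∧ (¬¬x3 ∨ ¬x2)   — De Morgan
= ¬x2 ∧ (¬x3 ∨ x2) ∧ (x3 ∨ ¬x2)   — double negation
= (¬x2 ∧ ¬x3 ∧ x3) ∨ (¬x2 ∧ ¬x3 ∧ ¬x2) ∨ (¬x2 ∧ x2 ∧ x3) ∨ (¬x2 ∧ x2 ∧ ¬x2)   — distribute ∧ over ∨
= ¬x2 ∧ ¬x3   — simplify

¬x2 ∧ ¬x3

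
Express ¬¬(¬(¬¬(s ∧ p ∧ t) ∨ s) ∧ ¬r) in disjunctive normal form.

¬¬(¬(¬¬(s ∧ p ∧ t) ∨ s) ∧ ¬r)
≡ ¬(¬¬(s ∧ p ∧ t) ∨ s) ∧ ¬r   — double negation
≡ ¬¬¬(s ∧ p ∧ t) ∧ ¬s ∧ ¬r   — De Morgan
≡ ¬(s ∧ p ∧ t) ∧ ¬s ∧ ¬r   — double negation
≡ (¬s ∨ ¬p ∨ ¬t) ∧ ¬s ∧ ¬r   — De Morgan
≡ (¬s ∧ ¬s ∧ ¬r) ∨ (¬p ∧ ¬s ∧ ¬r) ∨ (¬t ∧ ¬s ∧ ¬r)   — distribute ∧ over ∨
≡ ¬s ∧ ¬r   — simplify

¬s ∧ ¬r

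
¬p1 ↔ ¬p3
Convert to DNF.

(p1 ∧ p3) ∨ (¬p3 ∧ ¬p1)

¬p1 ↔ ¬p3
⇔ (¬p1 → ¬p3) ∧ (¬p3 → ¬p1)   — eliminate ↔
⇔ (¬¬p1 ∨ ¬p3) ∧ (¬p3 → ¬p1)   — eliminate →
⇔ (¬¬p1 ∨ ¬p3) ∧ (¬¬p3 ∨ ¬p1)   — eliminate →
⇔ (p1 ∨ ¬p3) ∧ (¬¬p3 ∨ ¬p1)   — double negation
⇔ (p1 ∨ ¬p3) ∧ (p3 ∨ ¬p1)   — double negation
⇔ (p1 ∧ p3) ∨ (p1 ∧ ¬p1) ∨ (¬p3 ∧ p3) ∨ (¬p3 ∧ ¬p1)   — distribute ∧ over ∨
⇔ (p1 ∧ p3) ∨ (¬p3 ∧ ¬p1)   — simplify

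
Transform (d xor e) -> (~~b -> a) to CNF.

(d xor e) -> (~~b -> a)
⇔ ~(d xor e) | (~~b -> a)   (eliminate ->)
⇔ ~((d | e) & ~(d & e)) | (~~b -> a)   (expand xor)
⇔ ~((d | e) & ~(d & e)) | ~~~b | a   (eliminate ->)
⇔ ~(d | e) | ~~(d & e) | ~~~b | a   (De Morgan)
⇔ (~d & ~e) | ~~(d & e) | ~~~b | a   (De Morgan)
⇔ (~d & ~e) | (d & e) | ~~~b | a   (double negation)
⇔ (~d & ~e) | (d & e) | ~b | a   (double negation)
⇔ (~d | d | ~b | a) & (~d | e | ~b | a) & (~e | d | ~b | a) & (~e | e | ~b | a)   (distribute | over &)
⇔ (~d | e | ~b | a) & (~e | d | ~b | a)   (simplify)

(~d | e | ~b | a) & (~e | d | ~b | a)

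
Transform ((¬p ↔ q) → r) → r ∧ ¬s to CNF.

(p ∨ q ∨ r) ∧ (p ∨ q ∨ ¬s) ∧ (¬q ∨ ¬p ∨ r) ∧ (¬q ∨ ¬p ∨ ¬s) ∧ (¬r ∨ ¬s)

((¬p ↔ q) → r) → r ∧ ¬s
= ¬((¬p ↔ q) → r) ∨ r ∧ ¬s
= ¬(¬(¬p ↔ q) ∨ r) ∨ r ∧ ¬s
= ¬(¬((¬p → q) ∧ (q → ¬p)) ∨ r) ∨ r ∧ ¬s
= ¬(¬((¬¬p ∨ q) ∧ (q → ¬p)) ∨ r) ∨ r ∧ ¬s
= ¬(¬((¬¬p ∨ q) ∧ (¬q ∨ ¬p)) ∨ r) ∨ r ∧ ¬s
= ¬¬((¬¬p ∨ q) ∧ (¬q ∨ ¬p)) ∧ ¬r ∨ r ∧ ¬s
= (¬¬p ∨ q) ∧ (¬q ∨ ¬p) ∧ ¬r ∨ r ∧ ¬s
= (p ∨ q) ∧ (¬q ∨ ¬p) ∧ ¬r ∨ r ∧ ¬s
= (p ∨ q ∨ r) ∧ (p ∨ q ∨ ¬s) ∧ (¬q ∨ ¬p ∨ r) ∧ (¬q ∨ ¬p ∨ ¬s) ∧ (¬r ∨ r) ∧ (¬r ∨ ¬s)
= (p ∨ q ∨ r) ∧ (p ∨ q ∨ ¬s) ∧ (¬q ∨ ¬p ∨ r) ∧ (¬q ∨ ¬p ∨ ¬s) ∧ (¬r ∨ ¬s)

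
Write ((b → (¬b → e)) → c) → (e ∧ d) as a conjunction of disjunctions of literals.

((b → (¬b → e)) → c) → (e ∧ d)
⇔ ¬((b → (¬b → e)) → c) ∨ (e ∧ d)   [eliminate →]
⇔ ¬(¬(b → (¬b → e)) ∨ c) ∨ (e ∧ d)   [eliminate →]
⇔ ¬(¬(¬b ∨ (¬b → e)) ∨ c) ∨ (e ∧ d)   [eliminate →]
⇔ ¬(¬(¬b ∨ ¬¬b ∨ e) ∨ c) ∨ (e ∧ d)   [eliminate →]
⇔ (¬¬(¬b ∨ ¬¬b ∨ e) ∧ ¬c) ∨ (e ∧ d)   [De Morgan]
⇔ ((¬b ∨ ¬¬b ∨ e) ∧ ¬c) ∨ (e ∧ d)   [double negation]
⇔ ((¬b ∨ b ∨ e) ∧ ¬c) ∨ (e ∧ d)   [double negation]
⇔ (¬b ∨ b ∨ e ∨ e) ∧ (¬b ∨ b ∨ e ∨ d) ∧ (¬c ∨ e) ∧ (¬c ∨ d)   [distribute ∨ over ∧]
⇔ (¬c ∨ e) ∧ (¬c ∨ d)   [simplify]

(¬c ∨ e) ∧ (¬c ∨ d)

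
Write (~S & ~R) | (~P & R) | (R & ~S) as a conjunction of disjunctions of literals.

(~S | ~P) & (~S | R)

(~S & ~R) | (~P & R) | (R & ~S)
= (~S | ~P | R) & (~S | ~P | ~S) & (~S | R | R) & (~S | R | ~S) & (~R | ~P | R) & (~R | ~P | ~S) & (~R | R | R) & (~R | R | ~S)   [distribute | over &]
= (~S | ~P) & (~S | R)   [simplify]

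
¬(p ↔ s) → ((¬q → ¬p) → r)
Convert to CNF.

(¬p ∨ s ∨ ¬q ∨ r) ∧ (¬s ∨ p ∨ r)

¬(p ↔ s) → ((¬q → ¬p) → r)
≡ ¬¬(p ↔ s) ∨ ((¬q → ¬p) → r)   [eliminate →]
≡ ¬¬((p → s) ∧ (s → p)) ∨ ((¬q → ¬p) → r)   [eliminate ↔]
≡ ¬¬((¬p ∨ s) ∧ (s → p)) ∨ ((¬q → ¬p) → r)   [eliminate →]
≡ ¬¬((¬p ∨ s) ∧ (¬s ∨ p)) ∨ ((¬q → ¬p) → r)   [eliminate →]
≡ ¬¬((¬p ∨ s) ∧ (¬s ∨ p)) ∨ ¬(¬q → ¬p) ∨ r   [eliminate →]
≡ ¬¬((¬p ∨ s) ∧ (¬s ∨ p)) ∨ ¬(¬¬q ∨ ¬p) ∨ r   [eliminate →]
≡ ((¬p ∨ s) ∧ (¬s ∨ p)) ∨ ¬(¬¬q ∨ ¬p) ∨ r   [double negation]
≡ ((¬p ∨ s) ∧ (¬s ∨ p)) ∨ (¬¬¬q ∧ ¬¬p) ∨ r   [De Morgan]
≡ ((¬p ∨ s) ∧ (¬s ∨ p)) ∨ (¬q ∧ ¬¬p) ∨ r   [double negation]
≡ ((¬p ∨ s) ∧ (¬s ∨ p)) ∨ (¬q ∧ p) ∨ r   [double negation]
≡ (¬p ∨ s ∨ ¬q ∨ r) ∧ (¬p ∨ s ∨ p ∨ r) ∧ (¬s ∨ p ∨ ¬q ∨ r) ∧ (¬s ∨ p ∨ p ∨ r)   [distribute ∨ over ∧]
≡ (¬p ∨ s ∨ ¬q ∨ r) ∧ (¬s ∨ p ∨ r)   [simplify]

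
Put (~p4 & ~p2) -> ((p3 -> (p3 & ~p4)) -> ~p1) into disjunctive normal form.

p4 | p2 | ~p1

(~p4 & ~p2) -> ((p3 -> (p3 & ~p4)) -> ~p1)
= ~(~p4 & ~p2) | ((p3 -> (p3 & ~p4)) -> ~p1)   — eliminate ->
= ~(~p4 & ~p2) | ~(p3 -> (p3 & ~p4)) | ~p1   — eliminate ->
= ~(~p4 & ~p2) | ~(~p3 | (p3 & ~p4)) | ~p1   — eliminate ->
= ~~p4 | ~~p2 | ~(~p3 | (p3 & ~p4)) | ~p1   — De Morgan
= p4 | ~~p2 | ~(~p3 | (p3 & ~p4)) | ~p1   — double negation
= p4 | p2 | ~(~p3 | (p3 & ~p4)) | ~p1   — double negation
= p4 | p2 | (~~p3 & ~(p3 & ~p4)) | ~p1   — De Morgan
= p4 | p2 | (p3 & ~(p3 & ~p4)) | ~p1   — double negation
= p4 | p2 | (p3 & (~p3 | ~~p4)) | ~p1   — De Morgan
= p4 | p2 | (p3 & (~p3 | p4)) | ~p1   — double negation
= p4 | p2 | (p3 & ~p3) | (p3 & p4) | ~p1   — distribute & over |
= p4 | p2 | ~p1   — simplify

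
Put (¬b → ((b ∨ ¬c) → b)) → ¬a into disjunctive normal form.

(¬b ∧ ¬c) ∨ ¬a

(¬b → ((b ∨ ¬c) → b)) → ¬a
≡ ¬(¬b → ((b ∨ ¬c) → b)) ∨ ¬a   [eliminate →]
≡ ¬(¬¬b ∨ ((b ∨ ¬c) → b)) ∨ ¬a   [eliminate →]
≡ ¬(¬¬b ∨ ¬(b ∨ ¬c) ∨ b) ∨ ¬a   [eliminate →]
≡ (¬¬¬b ∧ ¬¬(b ∨ ¬c) ∧ ¬b) ∨ ¬a   [De Morgan]
≡ (¬b ∧ ¬¬(b ∨ ¬c) ∧ ¬b) ∨ ¬a   [double negation]
≡ (¬b ∧ (b ∨ ¬c) ∧ ¬b) ∨ ¬a   [double negation]
≡ (¬b ∧ b ∧ ¬b) ∨ (¬b ∧ ¬c ∧ ¬b) ∨ ¬a   [distribute ∧ over ∨]
≡ (¬b ∧ ¬c) ∨ ¬a   [simplify]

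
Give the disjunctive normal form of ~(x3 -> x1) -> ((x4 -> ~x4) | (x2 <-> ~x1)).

~(x3 -> x1) -> ((x4 -> ~x4) | (x2 <-> ~x1))
≡ ~~(x3 -> x1) | (x4 -> ~x4) | (x2 <-> ~x1)   — eliminate ->
≡ ~~(~x3 | x1) | (x4 -> ~x4) | (x2 <-> ~x1)   — eliminate ->
≡ ~~(~x3 | x1) | ~x4 | ~x4 | (x2 <-> ~x1)   — eliminate ->
≡ ~~(~x3 | x1) | ~x4 | ~x4 | ((x2 -> ~x1) & (~x1 -> x2))   — eliminate <->
≡ ~~(~x3 | x1) | ~x4 | ~x4 | ((~x2 | ~x1) & (~x1 -> x2))   — eliminate ->
≡ ~~(~x3 | x1) | ~x4 | ~x4 | ((~x2 | ~x1) & (~~x1 | x2))   — eliminate ->
≡ ~x3 | x1 | ~x4 | ~x4 | ((~x2 | ~x1) & (~~x1 | x2))   — double negation
≡ ~x3 | x1 | ~x4 | ~x4 | ((~x2 | ~x1) & (x1 | x2))   — double negation
≡ ~x3 | x1 | ~x4 | ~x4 | (~x2 & x1) | (~x2 & x2) | (~x1 & x1) | (~x1 & x2)   — distribute & over |
≡ ~x3 | x1 | ~x4 | (~x1 & x2)   — simplify

~x3 | x1 | ~x4 | (~x1 & x2)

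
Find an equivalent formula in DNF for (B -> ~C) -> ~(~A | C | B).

(B & C) | (A & ~C & ~B)

(B -> ~C) -> ~(~A | C | B)
= ~(B -> ~C) | ~(~A | C | B)   (eliminate ->)
= ~(~B | ~C) | ~(~A | C | B)   (eliminate ->)
= (~~B & ~~C) | ~(~A | C | B)   (De Morgan)
= (B & ~~C) | ~(~A | C | B)   (double negation)
= (B & C) | ~(~A | C | B)   (double negation)
= (B & C) | (~~A & ~C & ~B)   (De Morgan)
= (B & C) | (A & ~C & ~B)   (double negation)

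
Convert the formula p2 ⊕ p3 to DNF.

p2 ∧ ¬p3 ∨ ¬p2 ∧ p3

p2 ⊕ p3
⇔ p2 ∧ ¬p3 ∨ ¬p2 ∧ p3   — expand ⊕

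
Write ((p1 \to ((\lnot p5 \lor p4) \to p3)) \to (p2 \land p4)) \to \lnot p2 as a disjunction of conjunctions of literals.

((p1 \to ((\lnot p5 \lor p4) \to p3)) \to (p2 \land p4)) \to \lnot p2
≡ \lnot ((p1 \to ((\lnot p5 \lor p4) \to p3)) \to (p2 \land p4)) \lor \lnot p2   [eliminate \to]
≡ \lnot (\lnot (p1 \to ((\lnot p5 \lor p4) \to p3)) \lor (p2 \land p4)) \lor \lnot p2   [eliminate \to]
≡ \lnot (\lnot (\lnot p1 \lor ((\lnot p5 \lor p4) \to p3)) \lor (p2 \land p4)) \lor \lnot p2   [eliminate \to]
≡ \lnot (\lnot (\lnot p1 \lor \lnot (\lnot p5 \lor p4) \lor p3) \lor (p2 \land p4)) \lor \lnot p2   [eliminate \to]
≡ (\lnot \lnot (\lnot p1 \lor \lnot (\lnot p5 \lor p4) \lor p3) \land \lnot (p2 \land p4)) \lor \lnot p2   [De Morgan]
≡ ((\lnot p1 \lor \lnot (\lnot p5 \lor p4) \lor p3) \land \lnot (p2 \land p4)) \lor \lnot p2   [double negation]
≡ ((\lnot p1 \lor (\lnot \lnot p5 \land \lnot p4) \lor p3) \land \lnot (p2 \land p4)) \lor \lnot p2   [De Morgan]
≡ ((\lnot p1 \lor (p5 \land \lnot p4) \lor p3) \land \lnot (p2 \land p4)) \lor \lnot p2   [double negation]
≡ ((\lnot p1 \lor (p5 \land \lnot p4) \lor p3) \land (\lnot p2 \lor \lnot p4)) \lor \lnot p2   [De Morgan]
≡ (\lnot p1 \land \lnot p2) \lor (\lnot p1 \land \lnot p4) \lor (p5 \land \lnot p4 \land \lnot p2) \lor (p5 \land \lnot p4 \land \lnot p4) \lor (p3 \land \lnot p2) \lor (p3 \land \lnot p4) \lor \lnot p2   [distribute \land over \lor]
≡ (\lnot p1 \land \lnot p4) \lor (p5 \land \lnot p4) \lor (p3 \land \lnot p4) \lor \lnot p2   [simplify]

(\lnot p1 \land \lnot p4) \lor (p5 \land \lnot p4) \lor (p3 \land \lnot p4) \lor \lnot p2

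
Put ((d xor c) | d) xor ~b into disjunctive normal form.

(~d & c & b) | (d & b) | (~d & ~c & ~b)

((d xor c) | d) xor ~b
⇔ (((d xor c) | d) & ~~b) | (~((d xor c) | d) & ~b)   [expand xor]
⇔ (((d & ~c) | (~d & c) | d) & ~~b) | (~((d xor c) | d) & ~b)   [expand xor]
⇔ (((d & ~c) | (~d & c) | d) & ~~b) | (~((d & ~c) | (~d & c) | d) & ~b)   [expand xor]
⇔ (((d & ~c) | (~d & c) | d) & b) | (~((d & ~c) | (~d & c) | d) & ~b)   [double negation]
⇔ (((d & ~c) | (~d & c) | d) & b) | (~(d & ~c) & ~(~d & c) & ~d & ~b)   [De Morgan]
⇔ (((d & ~c) | (~d & c) | d) & b) | ((~d | ~~c) & ~(~d & c) & ~d & ~b)   [De Morgan]
⇔ (((d & ~c) | (~d & c) | d) & b) | ((~d | c) & ~(~d & c) & ~d & ~b)   [double negation]
⇔ (((d & ~c) | (~d & c) | d) & b) | ((~d | c) & (~~d | ~c) & ~d & ~b)   [De Morgan]
⇔ (((d & ~c) | (~d & c) | d) & b) | ((~d | c) & (d | ~c) & ~d & ~b)   [double negation]
⇔ (d & ~c & b) | (~d & c & b) | (d & b) | (~d & d & ~d & ~b) | (~d & ~c & ~d & ~b) | (c & d & ~d & ~b) | (c & ~c & ~d & ~b)   [distribute & over |]
⇔ (~d & c & b) | (d & b) | (~d & ~c & ~b)   [simplify]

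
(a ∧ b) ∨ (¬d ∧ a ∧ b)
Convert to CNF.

(a ∧ b) ∨ (¬d ∧ a ∧ b)
= (a ∨ ¬d) ∧ (a ∨ a) ∧ (a ∨ b) ∧ (b ∨ ¬d) ∧ (b ∨ a) ∧ (b ∨ b)
= a ∧ b

a ∧ b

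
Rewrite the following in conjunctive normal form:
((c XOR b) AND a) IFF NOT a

(NOT c OR b OR NOT a) AND (NOT b OR c OR NOT a) AND a

((c XOR b) AND a) IFF NOT a
≡ (((c XOR b) AND a) IMPLIES NOT a) AND (NOT a IMPLIES ((c XOR b) AND a))   [eliminate IFF]
≡ (NOT ((c XOR b) AND a) OR NOT a) AND (NOT a IMPLIES ((c XOR b) AND a))   [eliminate IMPLIES]
≡ (NOT ((c OR b) AND NOT (c AND b) AND a) OR NOT a) AND (NOT a IMPLIES ((c XOR b) AND a))   [expand XOR]
≡ (NOT ((c OR b) AND NOT (c AND b) AND a) OR NOT a) AND (NOT NOT a OR ((c XOR b) AND a))   [eliminate IMPLIES]
≡ (NOT ((c OR b) AND NOT (c AND b) AND a) OR NOT a) AND (NOT NOT a OR ((c OR b) AND NOT (c AND b) AND a))   [expand XOR]
≡ (NOT (c OR b) OR NOT NOT (c AND b) OR NOT a OR NOT a) AND (NOT NOT a OR ((c OR b) AND NOT (c AND b) AND a))   [De Morgan]
≡ ((NOT c AND NOT b) OR NOT NOT (c AND b) OR NOT a OR NOT a) AND (NOT NOT a OR ((c OR b) AND NOT (c AND b) AND a))   [De Morgan]
≡ ((NOT c AND NOT b) OR (c AND b) OR NOT a OR NOT a) AND (NOT NOT a OR ((c OR b) AND NOT (c AND b) AND a))   [double negation]
≡ ((NOT c AND NOT b) OR (c AND b) OR NOT a OR NOT a) AND (a OR ((c OR b) AND NOT (c AND b) AND a))   [double negation]
≡ ((NOT c AND NOT b) OR (c AND b) OR NOT a OR NOT a) AND (a OR ((c OR b) AND (NOT c OR NOT b) AND a))   [De Morgan]
≡ (NOT c OR c OR NOT a OR NOT a) AND (NOT c OR b OR NOT a OR NOT a) AND (NOT b OR c OR NOT a OR NOT a) AND (NOT b OR b OR NOT a OR NOT a) AND (a OR c OR b) AND (a OR NOT c OR NOT b) AND (a OR a)   [distribute OR over AND]
≡ (NOT c OR b OR NOT a) AND (NOT b OR c OR NOT a) AND a   [simplify]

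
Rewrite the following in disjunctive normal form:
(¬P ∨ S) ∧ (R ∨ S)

(¬P ∨ S) ∧ (R ∨ S)
⇔ (¬P ∧ R) ∨ (¬P ∧ S) ∨ (S ∧ R) ∨ (S ∧ S)   [distribute ∧ over ∨]
⇔ (¬P ∧ R) ∨ S   [simplify]

(¬P ∧ R) ∨ S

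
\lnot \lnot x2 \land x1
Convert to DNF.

\lnot \lnot x2 \land x1
= x2 \land x1   (double negation)

x2 \land x1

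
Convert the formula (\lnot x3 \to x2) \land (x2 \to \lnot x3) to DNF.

(x3 \land \lnot x2) \lor (x2 \land \lnot x3)

(\lnot x3 \to x2) \land (x2 \to \lnot x3)
= (\lnot \lnot x3 \lor x2) \land (x2 \to \lnot x3)   — eliminate \to
= (\lnot \lnot x3 \lor x2) \land (\lnot x2 \lor \lnot x3)   — eliminate \to
= (x3 \lor x2) \land (\lnot x2 \lor \lnot x3)   — double negation
= (x3 \land \lnot x2) \lor (x3 \land \lnot x3) \lor (x2 \land \lnot x2) \lor (x2 \land \lnot x3)   — distribute \land over \lor
= (x3 \land \lnot x2) \lor (x2 \land \lnot x3)   — simplify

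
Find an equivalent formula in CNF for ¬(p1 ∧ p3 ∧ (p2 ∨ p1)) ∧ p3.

(¬p1 ∨ ¬p3) ∧ p3

¬(p1 ∧ p3 ∧ (p2 ∨ p1)) ∧ p3
≡ (¬p1 ∨ ¬p3 ∨ ¬(p2 ∨ p1)) ∧ p3   — De Morgan
≡ (¬p1 ∨ ¬p3 ∨ ¬p2 ∧ ¬p1) ∧ p3   — De Morgan
≡ (¬p1 ∨ ¬p3 ∨ ¬p2) ∧ (¬p1 ∨ ¬p3 ∨ ¬p1) ∧ p3   — distribute ∨ over ∧
≡ (¬p1 ∨ ¬p3) ∧ p3   — simplify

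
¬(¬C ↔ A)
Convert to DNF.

(¬C ∧ ¬A) ∨ (A ∧ C)

¬(¬C ↔ A)
≡ ¬((¬C → A) ∧ (A → ¬C))   — eliminate ↔
≡ ¬((¬¬C ∨ A) ∧ (A → ¬C))   — eliminate →
≡ ¬((¬¬C ∨ A) ∧ (¬A ∨ ¬C))   — eliminate →
≡ ¬(¬¬C ∨ A) ∨ ¬(¬A ∨ ¬C)   — De Morgan
≡ (¬¬¬C ∧ ¬A) ∨ ¬(¬A ∨ ¬C)   — De Morgan
≡ (¬C ∧ ¬A) ∨ ¬(¬A ∨ ¬C)   — double negation
≡ (¬C ∧ ¬A) ∨ (¬¬A ∧ ¬¬C)   — De Morgan
≡ (¬C ∧ ¬A) ∨ (A ∧ ¬¬C)   — double negation
≡ (¬C ∧ ¬A) ∨ (A ∧ C)   — double negation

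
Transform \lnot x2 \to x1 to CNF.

x2 \lor x1

\lnot x2 \to x1
≡ \lnot \lnot x2 \lor x1   (eliminate \to)
≡ x2 \lor x1   (double negation)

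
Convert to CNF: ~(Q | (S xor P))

~Q & (~S | P) & (~P | S)

~(Q | (S xor P))
≡ ~(Q | ((S | P) & ~(S & P)))   [expand xor]
≡ ~Q & ~((S | P) & ~(S & P))   [De Morgan]
≡ ~Q & (~(S | P) | ~~(S & P))   [De Morgan]
≡ ~Q & ((~S & ~P) | ~~(S & P))   [De Morgan]
≡ ~Q & ((~S & ~P) | (S & P))   [double negation]
≡ ~Q & (~S | S) & (~S | P) & (~P | S) & (~P | P)   [distribute | over &]
≡ ~Q & (~S | P) & (~P | S)   [simplify]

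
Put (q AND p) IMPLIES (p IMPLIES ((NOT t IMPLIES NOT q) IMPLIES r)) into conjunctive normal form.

(q AND p) IMPLIES (p IMPLIES ((NOT t IMPLIES NOT q) IMPLIES r))
≡ NOT (q AND p) OR (p IMPLIES ((NOT t IMPLIES NOT q) IMPLIES r))   — eliminate IMPLIES
≡ NOT (q AND p) OR NOT p OR ((NOT t IMPLIES NOT q) IMPLIES r)   — eliminate IMPLIES
≡ NOT (q AND p) OR NOT p OR NOT (NOT t IMPLIES NOT q) OR r   — eliminate IMPLIES
≡ NOT (q AND p) OR NOT p OR NOT (NOT NOT t OR NOT q) OR r   — eliminate IMPLIES
≡ NOT q OR NOT p OR NOT p OR NOT (NOT NOT t OR NOT q) OR r   — De Morgan
≡ NOT q OR NOT p OR NOT p OR (NOT NOT NOT t AND NOT NOT q) OR r   — De Morgan
≡ NOT q OR NOT p OR NOT p OR (NOT t AND NOT NOT q) OR r   — double negation
≡ NOT q OR NOT p OR NOT p OR (NOT t AND q) OR r   — double negation
≡ (NOT q OR NOT p OR NOT p OR NOT t OR r) AND (NOT q OR NOT p OR NOT p OR q OR r)   — distribute OR over AND
≡ NOT q OR NOT p OR NOT t OR r   — simplify

NOT q OR NOT p OR NOT t OR r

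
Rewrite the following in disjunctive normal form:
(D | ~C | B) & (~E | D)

(D | ~C | B) & (~E | D)
≡ (D & ~E) | (D & D) | (~C & ~E) | (~C & D) | (B & ~E) | (B & D)   (distribute & over |)
≡ D | (~C & ~E) | (B & ~E)   (simplify)

D | (~C & ~E) | (B & ~E)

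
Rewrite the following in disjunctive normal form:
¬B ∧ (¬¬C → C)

(¬B ∧ ¬C) ∨ (¬B ∧ C)

¬B ∧ (¬¬C → C)
≡ ¬B ∧ (¬¬¬C ∨ C)   [eliminate →]
≡ ¬B ∧ (¬C ∨ C)   [double negation]
≡ (¬B ∧ ¬C) ∨ (¬B ∧ C)   [distribute ∧ over ∨]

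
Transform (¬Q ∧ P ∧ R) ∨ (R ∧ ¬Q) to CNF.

(¬Q ∧ P ∧ R) ∨ (R ∧ ¬Q)
≡ (¬Q ∨ R) ∧ (¬Q ∨ ¬Q) ∧ (P ∨ R) ∧ (P ∨ ¬Q) ∧ (R ∨ R) ∧ (R ∨ ¬Q)   [distribute ∨ over ∧]
≡ ¬Q ∧ R   [simplify]

¬Q ∧ R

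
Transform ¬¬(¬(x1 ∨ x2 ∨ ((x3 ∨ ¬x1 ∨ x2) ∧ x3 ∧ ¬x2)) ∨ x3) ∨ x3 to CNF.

¬¬(¬(x1 ∨ x2 ∨ ((x3 ∨ ¬x1 ∨ x2) ∧ x3 ∧ ¬x2)) ∨ x3) ∨ x3
≡ ¬(x1 ∨ x2 ∨ ((x3 ∨ ¬x1 ∨ x2) ∧ x3 ∧ ¬x2)) ∨ x3 ∨ x3   [double negation]
≡ (¬x1 ∧ ¬x2 ∧ ¬((x3 ∨ ¬x1 ∨ x2) ∧ x3 ∧ ¬x2)) ∨ x3 ∨ x3   [De Morgan]
≡ (¬x1 ∧ ¬x2 ∧ (¬(x3 ∨ ¬x1 ∨ x2) ∨ ¬x3 ∨ ¬¬x2)) ∨ x3 ∨ x3   [De Morgan]
≡ (¬x1 ∧ ¬x2 ∧ ((¬x3 ∧ ¬¬x1 ∧ ¬x2) ∨ ¬x3 ∨ ¬¬x2)) ∨ x3 ∨ x3   [De Morgan]
≡ (¬x1 ∧ ¬x2 ∧ ((¬x3 ∧ x1 ∧ ¬x2) ∨ ¬x3 ∨ ¬¬x2)) ∨ x3 ∨ x3   [double negation]
≡ (¬x1 ∧ ¬x2 ∧ ((¬x3 ∧ x1 ∧ ¬x2) ∨ ¬x3 ∨ x2)) ∨ x3 ∨ x3   [double negation]
≡ (¬x1 ∨ x3 ∨ x3) ∧ (¬x2 ∨ x3 ∨ x3) ∧ (¬x3 ∨ ¬x3 ∨ x2 ∨ x3 ∨ x3) ∧ (x1 ∨ ¬x3 ∨ x2 ∨ x3 ∨ x3) ∧ (¬x2 ∨ ¬x3 ∨ x2 ∨ x3 ∨ x3)   [distribute ∨ over ∧]
≡ (¬x1 ∨ x3) ∧ (¬x2 ∨ x3)   [simplify]

(¬x1 ∨ x3) ∧ (¬x2 ∨ x3)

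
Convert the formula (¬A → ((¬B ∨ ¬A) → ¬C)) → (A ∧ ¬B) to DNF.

(¬A → ((¬B ∨ ¬A) → ¬C)) → (A ∧ ¬B)
≡ ¬(¬A → ((¬B ∨ ¬A) → ¬C)) ∨ (A ∧ ¬B)   [eliminate →]
≡ ¬(¬¬A ∨ ((¬B ∨ ¬A) → ¬C)) ∨ (A ∧ ¬B)   [eliminate →]
≡ ¬(¬¬A ∨ ¬(¬B ∨ ¬A) ∨ ¬C) ∨ (A ∧ ¬B)   [eliminate →]
≡ (¬¬¬A ∧ ¬¬(¬B ∨ ¬A) ∧ ¬¬C) ∨ (A ∧ ¬B)   [De Morgan]
≡ (¬A ∧ ¬¬(¬B ∨ ¬A) ∧ ¬¬C) ∨ (A ∧ ¬B)   [double negation]
≡ (¬A ∧ (¬B ∨ ¬A) ∧ ¬¬C) ∨ (A ∧ ¬B)   [double negation]
≡ (¬A ∧ (¬B ∨ ¬A) ∧ C) ∨ (A ∧ ¬B)   [double negation]
≡ (¬A ∧ ¬B ∧ C) ∨ (¬A ∧ ¬A ∧ C) ∨ (A ∧ ¬B)   [distribute ∧ over ∨]
≡ (¬A ∧ C) ∨ (A ∧ ¬B)   [simplify]

(¬A ∧ C) ∨ (A ∧ ¬B)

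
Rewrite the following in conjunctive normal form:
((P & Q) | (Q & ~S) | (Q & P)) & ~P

((P & Q) | (Q & ~S) | (Q & P)) & ~P
≡ (P | Q | Q) & (P | Q | P) & (P | ~S | Q) & (P | ~S | P) & (Q | Q | Q) & (Q | Q | P) & (Q | ~S | Q) & (Q | ~S | P) & ~P   — distribute | over &
≡ (P | ~S) & Q & ~P   — simplify

(P | ~S) & Q & ~P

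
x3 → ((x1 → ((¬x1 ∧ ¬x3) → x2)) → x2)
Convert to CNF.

x3 → ((x1 → ((¬x1 ∧ ¬x3) → x2)) → x2)
= ¬x3 ∨ ((x1 → ((¬x1 ∧ ¬x3) → x2)) → x2)   — eliminate →
= ¬x3 ∨ ¬(x1 → ((¬x1 ∧ ¬x3) → x2)) ∨ x2   — eliminate →
= ¬x3 ∨ ¬(¬x1 ∨ ((¬x1 ∧ ¬x3) → x2)) ∨ x2   — eliminate →
= ¬x3 ∨ ¬(¬x1 ∨ ¬(¬x1 ∧ ¬x3) ∨ x2) ∨ x2   — eliminate →
= ¬x3 ∨ (¬¬x1 ∧ ¬¬(¬x1 ∧ ¬x3) ∧ ¬x2) ∨ x2   — De Morgan
= ¬x3 ∨ (x1 ∧ ¬¬(¬x1 ∧ ¬x3) ∧ ¬x2) ∨ x2   — double negation
= ¬x3 ∨ (x1 ∧ ¬x1 ∧ ¬x3 ∧ ¬x2) ∨ x2   — double negation
= (¬x3 ∨ x1 ∨ x2) ∧ (¬x3 ∨ ¬x1 ∨ x2) ∧ (¬x3 ∨ ¬x3 ∨ x2) ∧ (¬x3 ∨ ¬x2 ∨ x2)   — distribute ∨ over ∧
= ¬x3 ∨ x2   — simplify

¬x3 ∨ x2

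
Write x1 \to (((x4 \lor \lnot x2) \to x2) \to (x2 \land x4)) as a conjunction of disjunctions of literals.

\lnot x1 \lor x4 \lor \lnot x2

x1 \to (((x4 \lor \lnot x2) \to x2) \to (x2 \land x4))
≡ \lnot x1 \lor (((x4 \lor \lnot x2) \to x2) \to (x2 \land x4))   [eliminate \to]
≡ \lnot x1 \lor \lnot ((x4 \lor \lnot x2) \to x2) \lor (x2 \land x4)   [eliminate \to]
≡ \lnot x1 \lor \lnot (\lnot (x4 \lor \lnot x2) \lor x2) \lor (x2 \land x4)   [eliminate \to]
≡ \lnot x1 \lor (\lnot \lnot (x4 \lor \lnot x2) \land \lnot x2) \lor (x2 \land x4)   [De Morgan]
≡ \lnot x1 \lor ((x4 \lor \lnot x2) \land \lnot x2) \lor (x2 \land x4)   [double negation]
≡ (\lnot x1 \lor x4 \lor \lnot x2 \lor x2) \land (\lnot x1 \lor x4 \lor \lnot x2 \lor x4) \land (\lnot x1 \lor \lnot x2 \lor x2) \land (\lnot x1 \lor \lnot x2 \lor x4)   [distribute \lor over \land]
≡ \lnot x1 \lor x4 \lor \lnot x2   [simplify]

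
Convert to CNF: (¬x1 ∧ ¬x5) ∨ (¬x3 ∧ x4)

(¬x1 ∧ ¬x5) ∨ (¬x3 ∧ x4)
≡ (¬x1 ∨ ¬x3) ∧ (¬x1 ∨ x4) ∧ (¬x5 ∨ ¬x3) ∧ (¬x5 ∨ x4)   [distribute ∨ over ∧]

(¬x1 ∨ ¬x3) ∧ (¬x1 ∨ x4) ∧ (¬x5 ∨ ¬x3) ∧ (¬x5 ∨ x4)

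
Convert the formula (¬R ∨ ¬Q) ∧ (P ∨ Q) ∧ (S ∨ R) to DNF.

(¬R ∧ P ∧ S) ∨ (¬R ∧ Q ∧ S) ∨ (¬Q ∧ P ∧ S) ∨ (¬Q ∧ P ∧ R)

(¬R ∨ ¬Q) ∧ (P ∨ Q) ∧ (S ∨ R)
≡ (¬R ∧ P ∧ S) ∨ (¬R ∧ P ∧ R) ∨ (¬R ∧ Q ∧ S) ∨ (¬R ∧ Q ∧ R) ∨ (¬Q ∧ P ∧ S) ∨ (¬Q ∧ P ∧ R) ∨ (¬Q ∧ Q ∧ S) ∨ (¬Q ∧ Q ∧ R)   [distribute ∧ over ∨]
≡ (¬R ∧ P ∧ S) ∨ (¬R ∧ Q ∧ S) ∨ (¬Q ∧ P ∧ S) ∨ (¬Q ∧ P ∧ R)   [simplify]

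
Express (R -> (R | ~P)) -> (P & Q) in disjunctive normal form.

(R -> (R | ~P)) -> (P & Q)
= ~(R -> (R | ~P)) | (P & Q)   — eliminate ->
= ~(~R | R | ~P) | (P & Q)   — eliminate ->
= (~~R & ~R & ~~P) | (P & Q)   — De Morgan
= (R & ~R & ~~P) | (P & Q)   — double negation
= (R & ~R & P) | (P & Q)   — double negation
= P & Q   — simplify

P & Q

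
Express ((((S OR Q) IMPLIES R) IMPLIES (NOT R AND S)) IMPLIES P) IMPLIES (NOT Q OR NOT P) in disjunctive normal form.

NOT Q OR NOT P

((((S OR Q) IMPLIES R) IMPLIES (NOT R AND S)) IMPLIES P) IMPLIES (NOT Q OR NOT P)
= NOT ((((S OR Q) IMPLIES R) IMPLIES (NOT R AND S)) IMPLIES P) OR NOT Q OR NOT P   [eliminate IMPLIES]
= NOT (NOT (((S OR Q) IMPLIES R) IMPLIES (NOT R AND S)) OR P) OR NOT Q OR NOT P   [eliminate IMPLIES]
= NOT (NOT (NOT ((S OR Q) IMPLIES R) OR (NOT R AND S)) OR P) OR NOT Q OR NOT P   [eliminate IMPLIES]
= NOT (NOT (NOT (NOT (S OR Q) OR R) OR (NOT R AND S)) OR P) OR NOT Q OR NOT P   [eliminate IMPLIES]
= (NOT NOT (NOT (NOT (S OR Q) OR R) OR (NOT R AND S)) AND NOT P) OR NOT Q OR NOT P   [De Morgan]
= ((NOT (NOT (S OR Q) OR R) OR (NOT R AND S)) AND NOT P) OR NOT Q OR NOT P   [double negation]
= (((NOT NOT (S OR Q) AND NOT R) OR (NOT R AND S)) AND NOT P) OR NOT Q OR NOT P   [De Morgan]
= ((((S OR Q) AND NOT R) OR (NOT R AND S)) AND NOT P) OR NOT Q OR NOT P   [double negation]
= (S AND NOT R AND NOT P) OR (Q AND NOT R AND NOT P) OR (NOT R AND S AND NOT P) OR NOT Q OR NOT P   [distribute AND over OR]
= NOT Q OR NOT P   [simplify]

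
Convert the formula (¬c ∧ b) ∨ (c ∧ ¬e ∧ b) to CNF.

(¬c ∧ b) ∨ (c ∧ ¬e ∧ b)
⇔ (¬c ∨ c) ∧ (¬c ∨ ¬e) ∧ (¬c ∨ b) ∧ (b ∨ c) ∧ (b ∨ ¬e) ∧ (b ∨ b)
⇔ (¬c ∨ ¬e) ∧ b

(¬c ∨ ¬e) ∧ b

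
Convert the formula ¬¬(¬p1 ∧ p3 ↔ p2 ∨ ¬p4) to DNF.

p1 ∧ ¬p2 ∧ p4 ∨ ¬p3 ∧ ¬p2 ∧ p4 ∨ p2 ∧ ¬p1 ∧ p3 ∨ ¬p4 ∧ ¬p1 ∧ p3

¬¬(¬p1 ∧ p3 ↔ p2 ∨ ¬p4)
⇔ ¬¬((¬p1 ∧ p3 → p2 ∨ ¬p4) ∧ (p2 ∨ ¬p4 → ¬p1 ∧ p3))   — eliminate ↔
⇔ ¬¬((¬(¬p1 ∧ p3) ∨ p2 ∨ ¬p4) ∧ (p2 ∨ ¬p4 → ¬p1 ∧ p3))   — eliminate →
⇔ ¬¬((¬(¬p1 ∧ p3) ∨ p2 ∨ ¬p4) ∧ (¬(p2 ∨ ¬p4) ∨ ¬p1 ∧ p3))   — eliminate →
⇔ (¬(¬p1 ∧ p3) ∨ p2 ∨ ¬p4) ∧ (¬(p2 ∨ ¬p4) ∨ ¬p1 ∧ p3)   — double negation
⇔ (¬¬p1 ∨ ¬p3 ∨ p2 ∨ ¬p4) ∧ (¬(p2 ∨ ¬p4) ∨ ¬p1 ∧ p3)   — De Morgan
⇔ (p1 ∨ ¬p3 ∨ p2 ∨ ¬p4) ∧ (¬(p2 ∨ ¬p4) ∨ ¬p1 ∧ p3)   — double negation
⇔ (p1 ∨ ¬p3 ∨ p2 ∨ ¬p4) ∧ (¬p2 ∧ ¬¬p4 ∨ ¬p1 ∧ p3)   — De Morgan
⇔ (p1 ∨ ¬p3 ∨ p2 ∨ ¬p4) ∧ (¬p2 ∧ p4 ∨ ¬p1 ∧ p3)   — double negation
⇔ p1 ∧ ¬p2 ∧ p4 ∨ p1 ∧ ¬p1 ∧ p3 ∨ ¬p3 ∧ ¬p2 ∧ p4 ∨ ¬p3 ∧ ¬p1 ∧ p3 ∨ p2 ∧ ¬p2 ∧ p4 ∨ p2 ∧ ¬p1 ∧ p3 ∨ ¬p4 ∧ ¬p2 ∧ p4 ∨ ¬p4 ∧ ¬p1 ∧ p3   — distribute ∧ over ∨
⇔ p1 ∧ ¬p2 ∧ p4 ∨ ¬p3 ∧ ¬p2 ∧ p4 ∨ p2 ∧ ¬p1 ∧ p3 ∨ ¬p4 ∧ ¬p1 ∧ p3   — simplify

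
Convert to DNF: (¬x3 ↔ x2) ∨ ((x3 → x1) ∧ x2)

(x3 ∧ ¬x2) ∨ (x2 ∧ ¬x3) ∨ (x1 ∧ x2)

(¬x3 ↔ x2) ∨ ((x3 → x1) ∧ x2)
⇔ ((¬x3 → x2) ∧ (x2 → ¬x3)) ∨ ((x3 → x1) ∧ x2)   [eliminate ↔]
⇔ ((¬¬x3 ∨ x2) ∧ (x2 → ¬x3)) ∨ ((x3 → x1) ∧ x2)   [eliminate →]
⇔ ((¬¬x3 ∨ x2) ∧ (¬x2 ∨ ¬x3)) ∨ ((x3 → x1) ∧ x2)   [eliminate →]
⇔ ((¬¬x3 ∨ x2) ∧ (¬x2 ∨ ¬x3)) ∨ ((¬x3 ∨ x1) ∧ x2)   [eliminate →]
⇔ ((x3 ∨ x2) ∧ (¬x2 ∨ ¬x3)) ∨ ((¬x3 ∨ x1) ∧ x2)   [double negation]
⇔ (x3 ∧ ¬x2) ∨ (x3 ∧ ¬x3) ∨ (x2 ∧ ¬x2) ∨ (x2 ∧ ¬x3) ∨ (¬x3 ∧ x2) ∨ (x1 ∧ x2)   [distribute ∧ over ∨]
⇔ (x3 ∧ ¬x2) ∨ (x2 ∧ ¬x3) ∨ (x1 ∧ x2)   [simplify]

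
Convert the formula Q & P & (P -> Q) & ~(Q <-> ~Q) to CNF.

Q & P

Q & P & (P -> Q) & ~(Q <-> ~Q)
⇔ Q & P & (~P | Q) & ~(Q <-> ~Q)   (eliminate ->)
⇔ Q & P & (~P | Q) & ~((Q -> ~Q) & (~Q -> Q))   (eliminate <->)
⇔ Q & P & (~P | Q) & ~((~Q | ~Q) & (~Q -> Q))   (eliminate ->)
⇔ Q & P & (~P | Q) & ~((~Q | ~Q) & (~~Q | Q))   (eliminate ->)
⇔ Q & P & (~P | Q) & (~(~Q | ~Q) | ~(~~Q | Q))   (De Morgan)
⇔ Q & P & (~P | Q) & ((~~Q & ~~Q) | ~(~~Q | Q))   (De Morgan)
⇔ Q & P & (~P | Q) & ((Q & ~~Q) | ~(~~Q | Q))   (double negation)
⇔ Q & P & (~P | Q) & ((Q & Q) | ~(~~Q | Q))   (double negation)
⇔ Q & P & (~P | Q) & ((Q & Q) | (~~~Q & ~Q))   (De Morgan)
⇔ Q & P & (~P | Q) & ((Q & Q) | (~Q & ~Q))   (double negation)
⇔ Q & P & (~P | Q) & (Q | ~Q) & (Q | ~Q) & (Q | ~Q) & (Q | ~Q)   (distribute | over &)
⇔ Q & P   (simplify)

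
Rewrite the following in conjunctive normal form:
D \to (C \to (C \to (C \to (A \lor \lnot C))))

D \to (C \to (C \to (C \to (A \lor \lnot C))))
⇔ \lnot D \lor (C \to (C \to (C \to (A \lor \lnot C))))   [eliminate \to]
⇔ \lnot D \lor \lnot C \lor (C \to (C \to (A \lor \lnot C)))   [eliminate \to]
⇔ \lnot D \lor \lnot C \lor \lnot C \lor (C \to (A \lor \lnot C))   [eliminate \to]
⇔ \lnot D \lor \lnot C \lor \lnot C \lor \lnot C \lor A \lor \lnot C   [eliminate \to]
⇔ \lnot D \lor \lnot C \lor A   [simplify]

\lnot D \lor \lnot C \lor A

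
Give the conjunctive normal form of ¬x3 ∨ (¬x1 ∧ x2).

¬x3 ∨ (¬x1 ∧ x2)
= (¬x3 ∨ ¬x1) ∧ (¬x3 ∨ x2)   (distribute ∨ over ∧)

(¬x3 ∨ ¬x1) ∧ (¬x3 ∨ x2)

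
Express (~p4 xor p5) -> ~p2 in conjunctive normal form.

(p4 | p5 | ~p2) & (~p5 | ~p4 | ~p2)

(~p4 xor p5) -> ~p2
≡ ~(~p4 xor p5) | ~p2
≡ ~((~p4 | p5) & ~(~p4 & p5)) | ~p2
≡ ~(~p4 | p5) | ~~(~p4 & p5) | ~p2
≡ (~~p4 & ~p5) | ~~(~p4 & p5) | ~p2
≡ (p4 & ~p5) | ~~(~p4 & p5) | ~p2
≡ (p4 & ~p5) | (~p4 & p5) | ~p2
≡ (p4 | ~p4 | ~p2) & (p4 | p5 | ~p2) & (~p5 | ~p4 | ~p2) & (~p5 | p5 | ~p2)
≡ (p4 | p5 | ~p2) & (~p5 | ~p4 | ~p2)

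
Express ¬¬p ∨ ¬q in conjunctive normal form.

p ∨ ¬q

¬¬p ∨ ¬q
= p ∨ ¬q   [double negation]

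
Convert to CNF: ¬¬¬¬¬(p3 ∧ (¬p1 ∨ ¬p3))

¬p3 ∨ p1

¬¬¬¬¬(p3 ∧ (¬p1 ∨ ¬p3))
≡ ¬¬¬(p3 ∧ (¬p1 ∨ ¬p3))
≡ ¬(p3 ∧ (¬p1 ∨ ¬p3))
≡ ¬p3 ∨ ¬(¬p1 ∨ ¬p3)
≡ ¬p3 ∨ (¬¬p1 ∧ ¬¬p3)
≡ ¬p3 ∨ (p1 ∧ ¬¬p3)
≡ ¬p3 ∨ (p1 ∧ p3)
≡ (¬p3 ∨ p1) ∧ (¬p3 ∨ p3)
≡ ¬p3 ∨ p1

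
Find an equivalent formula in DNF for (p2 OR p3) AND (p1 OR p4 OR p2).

p2 OR (p3 AND p1) OR (p3 AND p4)

(p2 OR p3) AND (p1 OR p4 OR p2)
⇔ (p2 AND p1) OR (p2 AND p4) OR (p2 AND p2) OR (p3 AND p1) OR (p3 AND p4) OR (p3 AND p2)   — distribute AND over OR
⇔ p2 OR (p3 AND p1) OR (p3 AND p4)   — simplify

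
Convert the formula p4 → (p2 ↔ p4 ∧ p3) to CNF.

(¬p4 ∨ ¬p2 ∨ p3) ∧ (¬p4 ∨ ¬p3 ∨ p2)

p4 → (p2 ↔ p4 ∧ p3)
≡ ¬p4 ∨ (p2 ↔ p4 ∧ p3)   [eliminate →]
≡ ¬p4 ∨ (p2 → p4 ∧ p3) ∧ (p4 ∧ p3 → p2)   [eliminate ↔]
≡ ¬p4 ∨ (¬p2 ∨ p4 ∧ p3) ∧ (p4 ∧ p3 → p2)   [eliminate →]
≡ ¬p4 ∨ (¬p2 ∨ p4 ∧ p3) ∧ (¬(p4 ∧ p3) ∨ p2)   [eliminate →]
≡ ¬p4 ∨ (¬p2 ∨ p4 ∧ p3) ∧ (¬p4 ∨ ¬p3 ∨ p2)   [De Morgan]
≡ (¬p4 ∨ ¬p2 ∨ p4) ∧ (¬p4 ∨ ¬p2 ∨ p3) ∧ (¬p4 ∨ ¬p4 ∨ ¬p3 ∨ p2)   [distribute ∨ over ∧]
≡ (¬p4 ∨ ¬p2 ∨ p3) ∧ (¬p4 ∨ ¬p3 ∨ p2)   [simplify]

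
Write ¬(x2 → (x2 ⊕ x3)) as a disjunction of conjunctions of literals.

x2 ∧ x3

¬(x2 → (x2 ⊕ x3))
⇔ ¬(¬x2 ∨ (x2 ⊕ x3))   — eliminate →
⇔ ¬(¬x2 ∨ (x2 ∧ ¬x3) ∨ (¬x2 ∧ x3))   — expand ⊕
⇔ ¬¬x2 ∧ ¬(x2 ∧ ¬x3) ∧ ¬(¬x2 ∧ x3)   — De Morgan
⇔ x2 ∧ ¬(x2 ∧ ¬x3) ∧ ¬(¬x2 ∧ x3)   — double negation
⇔ x2 ∧ (¬x2 ∨ ¬¬x3) ∧ ¬(¬x2 ∧ x3)   — De Morgan
⇔ x2 ∧ (¬x2 ∨ x3) ∧ ¬(¬x2 ∧ x3)   — double negation
⇔ x2 ∧ (¬x2 ∨ x3) ∧ (¬¬x2 ∨ ¬x3)   — De Morgan
⇔ x2 ∧ (¬x2 ∨ x3) ∧ (x2 ∨ ¬x3)   — double negation
⇔ (x2 ∧ ¬x2 ∧ x2) ∨ (x2 ∧ ¬x2 ∧ ¬x3) ∨ (x2 ∧ x3 ∧ x2) ∨ (x2 ∧ x3 ∧ ¬x3)   — distribute ∧ over ∨
⇔ x2 ∧ x3   — simplify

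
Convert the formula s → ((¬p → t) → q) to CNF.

s → ((¬p → t) → q)
⇔ ¬s ∨ ((¬p → t) → q)   — eliminate →
⇔ ¬s ∨ ¬(¬p → t) ∨ q   — eliminate →
⇔ ¬s ∨ ¬(¬¬p ∨ t) ∨ q   — eliminate →
⇔ ¬s ∨ ¬¬¬p ∧ ¬t ∨ q   — De Morgan
⇔ ¬s ∨ ¬p ∧ ¬t ∨ q   — double negation
⇔ (¬s ∨ ¬p ∨ q) ∧ (¬s ∨ ¬t ∨ q)   — distribute ∨ over ∧

(¬s ∨ ¬p ∨ q) ∧ (¬s ∨ ¬t ∨ q)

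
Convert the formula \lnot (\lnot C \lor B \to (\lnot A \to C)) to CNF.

\lnot (\lnot C \lor B \to (\lnot A \to C))
≡ \lnot (\lnot (\lnot C \lor B) \lor (\lnot A \to C))   (eliminate \to)
≡ \lnot (\lnot (\lnot C \lor B) \lor \lnot \lnot A \lor C)   (eliminate \to)
≡ \lnot \lnot (\lnot C \lor B) \land \lnot \lnot \lnot A \land \lnot C   (De Morgan)
≡ (\lnot C \lor B) \land \lnot \lnot \lnot A \land \lnot C   (double negation)
≡ (\lnot C \lor B) \land \lnot A \land \lnot C   (double negation)
≡ \lnot A \land \lnot C   (simplify)

\lnot A \land \lnot C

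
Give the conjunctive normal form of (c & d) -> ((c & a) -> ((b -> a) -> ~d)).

~c | ~d | ~a

(c & d) -> ((c & a) -> ((b -> a) -> ~d))
= ~(c & d) | ((c & a) -> ((b -> a) -> ~d))   [eliminate ->]
= ~(c & d) | ~(c & a) | ((b -> a) -> ~d)   [eliminate ->]
= ~(c & d) | ~(c & a) | ~(b -> a) | ~d   [eliminate ->]
= ~(c & d) | ~(c & a) | ~(~b | a) | ~d   [eliminate ->]
= ~c | ~d | ~(c & a) | ~(~b | a) | ~d   [De Morgan]
= ~c | ~d | ~c | ~a | ~(~b | a) | ~d   [De Morgan]
= ~c | ~d | ~c | ~a | (~~b & ~a) | ~d   [De Morgan]
= ~c | ~d | ~c | ~a | (b & ~a) | ~d   [double negation]
= (~c | ~d | ~c | ~a | b | ~d) & (~c | ~d | ~c | ~a | ~a | ~d)   [distribute | over &]
= ~c | ~d | ~a   [simplify]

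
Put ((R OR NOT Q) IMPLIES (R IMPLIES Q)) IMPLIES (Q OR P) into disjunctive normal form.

(R AND NOT Q) OR Q OR P

((R OR NOT Q) IMPLIES (R IMPLIES Q)) IMPLIES (Q OR P)
≡ NOT ((R OR NOT Q) IMPLIES (R IMPLIES Q)) OR Q OR P   — eliminate IMPLIES
≡ NOT (NOT (R OR NOT Q) OR (R IMPLIES Q)) OR Q OR P   — eliminate IMPLIES
≡ NOT (NOT (R OR NOT Q) OR NOT R OR Q) OR Q OR P   — eliminate IMPLIES
≡ (NOT NOT (R OR NOT Q) AND NOT NOT R AND NOT Q) OR Q OR P   — De Morgan
≡ ((R OR NOT Q) AND NOT NOT R AND NOT Q) OR Q OR P   — double negation
≡ ((R OR NOT Q) AND R AND NOT Q) OR Q OR P   — double negation
≡ (R AND R AND NOT Q) OR (NOT Q AND R AND NOT Q) OR Q OR P   — distribute AND over OR
≡ (R AND NOT Q) OR Q OR P   — simplify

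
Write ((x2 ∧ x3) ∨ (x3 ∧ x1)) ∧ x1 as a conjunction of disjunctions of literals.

x3 ∧ x1

((x2 ∧ x3) ∨ (x3 ∧ x1)) ∧ x1
≡ (x2 ∨ x3) ∧ (x2 ∨ x1) ∧ (x3 ∨ x3) ∧ (x3 ∨ x1) ∧ x1   [distribute ∨ over ∧]
≡ x3 ∧ x1   [simplify]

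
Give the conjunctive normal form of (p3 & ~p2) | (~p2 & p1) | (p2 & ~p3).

(p3 | p1 | p2) & (~p2 | ~p3)

(p3 & ~p2) | (~p2 & p1) | (p2 & ~p3)
= (p3 | ~p2 | p2) & (p3 | ~p2 | ~p3) & (p3 | p1 | p2) & (p3 | p1 | ~p3) & (~p2 | ~p2 | p2) & (~p2 | ~p2 | ~p3) & (~p2 | p1 | p2) & (~p2 | p1 | ~p3)   — distribute | over &
= (p3 | p1 | p2) & (~p2 | ~p3)   — simplify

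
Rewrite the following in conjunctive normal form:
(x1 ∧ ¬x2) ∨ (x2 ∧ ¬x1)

(x1 ∧ ¬x2) ∨ (x2 ∧ ¬x1)
= (x1 ∨ x2) ∧ (x1 ∨ ¬x1) ∧ (¬x2 ∨ x2) ∧ (¬x2 ∨ ¬x1)
= (x1 ∨ x2) ∧ (¬x2 ∨ ¬x1)

(x1 ∨ x2) ∧ (¬x2 ∨ ¬x1)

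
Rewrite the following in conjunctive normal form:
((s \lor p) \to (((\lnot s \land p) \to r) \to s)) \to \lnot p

(s \lor \lnot p \lor r) \land (\lnot s \lor \lnot p)

((s \lor p) \to (((\lnot s \land p) \to r) \to s)) \to \lnot p
= \lnot ((s \lor p) \to (((\lnot s \land p) \to r) \to s)) \lor \lnot p   [eliminate \to]
= \lnot (\lnot (s \lor p) \lor (((\lnot s \land p) \to r) \to s)) \lor \lnot p   [eliminate \to]
= \lnot (\lnot (s \lor p) \lor \lnot ((\lnot s \land p) \to r) \lor s) \lor \lnot p   [eliminate \to]
= \lnot (\lnot (s \lor p) \lor \lnot (\lnot (\lnot s \land p) \lor r) \lor s) \lor \lnot p   [eliminate \to]
= (\lnot \lnot (s \lor p) \land \lnot \lnot (\lnot (\lnot s \land p) \lor r) \land \lnot s) \lor \lnot p   [De Morgan]
= ((s \lor p) \land \lnot \lnot (\lnot (\lnot s \land p) \lor r) \land \lnot s) \lor \lnot p   [double negation]
= ((s \lor p) \land (\lnot (\lnot s \land p) \lor r) \land \lnot s) \lor \lnot p   [double negation]
= ((s \lor p) \land (\lnot \lnot s \lor \lnot p \lor r) \land \lnot s) \lor \lnot p   [De Morgan]
= ((s \lor p) \land (s \lor \lnot p \lor r) \land \lnot s) \lor \lnot p   [double negation]
= (s \lor p \lor \lnot p) \land (s \lor \lnot p \lor r \lor \lnot p) \land (\lnot s \lor \lnot p)   [distribute \lor over \land]
= (s \lor \lnot p \lor r) \land (\lnot s \lor \lnot p)   [simplify]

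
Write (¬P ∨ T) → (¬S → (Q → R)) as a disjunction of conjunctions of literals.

(¬P ∨ T) → (¬S → (Q → R))
⇔ ¬(¬P ∨ T) ∨ (¬S → (Q → R))   (eliminate →)
⇔ ¬(¬P ∨ T) ∨ ¬¬S ∨ (Q → R)   (eliminate →)
⇔ ¬(¬P ∨ T) ∨ ¬¬S ∨ ¬Q ∨ R   (eliminate →)
⇔ (¬¬P ∧ ¬T) ∨ ¬¬S ∨ ¬Q ∨ R   (De Morgan)
⇔ (P ∧ ¬T) ∨ ¬¬S ∨ ¬Q ∨ R   (double negation)
⇔ (P ∧ ¬T) ∨ S ∨ ¬Q ∨ R   (double negation)

(P ∧ ¬T) ∨ S ∨ ¬Q ∨ R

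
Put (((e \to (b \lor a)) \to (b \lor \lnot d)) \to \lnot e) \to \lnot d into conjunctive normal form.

(\lnot a \lor b \lor \lnot d) \land (e \lor \lnot d)

(((e \to (b \lor a)) \to (b \lor \lnot d)) \to \lnot e) \to \lnot d
≡ \lnot (((e \to (b \lor a)) \to (b \lor \lnot d)) \to \lnot e) \lor \lnot d   — eliminate \to
≡ \lnot (\lnot ((e \to (b \lor a)) \to (b \lor \lnot d)) \lor \lnot e) \lor \lnot d   — eliminate \to
≡ \lnot (\lnot (\lnot (e \to (b \lor a)) \lor b \lor \lnot d) \lor \lnot e) \lor \lnot d   — eliminate \to
≡ \lnot (\lnot (\lnot (\lnot e \lor b \lor a) \lor b \lor \lnot d) \lor \lnot e) \lor \lnot d   — eliminate \to
≡ (\lnot \lnot (\lnot (\lnot e \lor b \lor a) \lor b \lor \lnot d) \land \lnot \lnot e) \lor \lnot d   — De Morgan
≡ ((\lnot (\lnot e \lor b \lor a) \lor b \lor \lnot d) \land \lnot \lnot e) \lor \lnot d   — double negation
≡ (((\lnot \lnot e \land \lnot b \land \lnot a) \lor b \lor \lnot d) \land \lnot \lnot e) \lor \lnot d   — De Morgan
≡ (((e \land \lnot b \land \lnot a) \lor b \lor \lnot d) \land \lnot \lnot e) \lor \lnot d   — double negation
≡ (((e \land \lnot b \land \lnot a) \lor b \lor \lnot d) \land e) \lor \lnot d   — double negation
≡ (e \lor b \lor \lnot d \lor \lnot d) \land (\lnot b \lor b \lor \lnot d \lor \lnot d) \land (\lnot a \lor b \lor \lnot d \lor \lnot d) \land (e \lor \lnot d)   — distribute \lor over \land
≡ (\lnot a \lor b \lor \lnot d) \land (e \lor \lnot d)   — simplify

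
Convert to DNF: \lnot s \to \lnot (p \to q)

\lnot s \to \lnot (p \to q)
≡ \lnot \lnot s \lor \lnot (p \to q)
≡ \lnot \lnot s \lor \lnot (\lnot p \lor q)
≡ s \lor \lnot (\lnot p \lor q)
≡ s \lor (\lnot \lnot p \land \lnot q)
≡ s \lor (p \land \lnot q)

s \lor (p \land \lnot q)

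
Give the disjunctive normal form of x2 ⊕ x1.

x2 ⊕ x1
⇔ (x2 ∧ ¬x1) ∨ (¬x2 ∧ x1)

(x2 ∧ ¬x1) ∨ (¬x2 ∧ x1)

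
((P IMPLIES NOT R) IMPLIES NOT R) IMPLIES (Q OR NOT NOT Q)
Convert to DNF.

(NOT P AND R) OR Q

((P IMPLIES NOT R) IMPLIES NOT R) IMPLIES (Q OR NOT NOT Q)
≡ NOT ((P IMPLIES NOT R) IMPLIES NOT R) OR Q OR NOT NOT Q
≡ NOT (NOT (P IMPLIES NOT R) OR NOT R) OR Q OR NOT NOT Q
≡ NOT (NOT (NOT P OR NOT R) OR NOT R) OR Q OR NOT NOT Q
≡ (NOT NOT (NOT P OR NOT R) AND NOT NOT R) OR Q OR NOT NOT Q
≡ ((NOT P OR NOT R) AND NOT NOT R) OR Q OR NOT NOT Q
≡ ((NOT P OR NOT R) AND R) OR Q OR NOT NOT Q
≡ ((NOT P OR NOT R) AND R) OR Q OR Q
≡ (NOT P AND R) OR (NOT R AND R) OR Q OR Q
≡ (NOT P AND R) OR Q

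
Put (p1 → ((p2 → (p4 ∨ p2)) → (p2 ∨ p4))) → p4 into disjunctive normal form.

(p1 → ((p2 → (p4 ∨ p2)) → (p2 ∨ p4))) → p4
= ¬(p1 → ((p2 → (p4 ∨ p2)) → (p2 ∨ p4))) ∨ p4   [eliminate →]
= ¬(¬p1 ∨ ((p2 → (p4 ∨ p2)) → (p2 ∨ p4))) ∨ p4   [eliminate →]
= ¬(¬p1 ∨ ¬(p2 → (p4 ∨ p2)) ∨ p2 ∨ p4) ∨ p4   [eliminate →]
= ¬(¬p1 ∨ ¬(¬p2 ∨ p4 ∨ p2) ∨ p2 ∨ p4) ∨ p4   [eliminate →]
= (¬¬p1 ∧ ¬¬(¬p2 ∨ p4 ∨ p2) ∧ ¬p2 ∧ ¬p4) ∨ p4   [De Morgan]
= (p1 ∧ ¬¬(¬p2 ∨ p4 ∨ p2) ∧ ¬p2 ∧ ¬p4) ∨ p4   [double negation]
= (p1 ∧ (¬p2 ∨ p4 ∨ p2) ∧ ¬p2 ∧ ¬p4) ∨ p4   [double negation]
= (p1 ∧ ¬p2 ∧ ¬p2 ∧ ¬p4) ∨ (p1 ∧ p4 ∧ ¬p2 ∧ ¬p4) ∨ (p1 ∧ p2 ∧ ¬p2 ∧ ¬p4) ∨ p4   [distribute ∧ over ∨]
= (p1 ∧ ¬p2 ∧ ¬p4) ∨ p4   [simplify]

(p1 ∧ ¬p2 ∧ ¬p4) ∨ p4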